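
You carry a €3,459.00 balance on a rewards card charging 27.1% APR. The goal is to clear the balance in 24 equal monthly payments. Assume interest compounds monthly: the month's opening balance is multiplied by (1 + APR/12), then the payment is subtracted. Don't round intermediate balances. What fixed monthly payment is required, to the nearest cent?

Monthly rate r = 27.1%/12 = 2.25833% = 0.0225833.
Level-payment amortization: P = B₀·r / (1 − (1+r)^(−n)) = 3459.00·0.0225833 / (1 − 1.02258^(−24)).
Denominator 1 − (1+r)^(−24) = 0.414898841.
P = 78.1158 / 0.414898841 ≈ 188.28.

€188.28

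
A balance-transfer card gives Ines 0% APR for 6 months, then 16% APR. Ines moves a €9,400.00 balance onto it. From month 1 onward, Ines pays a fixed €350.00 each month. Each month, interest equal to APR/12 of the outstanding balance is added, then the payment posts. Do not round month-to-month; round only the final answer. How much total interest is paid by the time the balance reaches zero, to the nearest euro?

Promo months 1–6 at r₀ = 0%/12 = 0; months 7+ at r₁ = 16%/12 = 0.0133333.
After month 6 (no interest yet): B = €9,400.00 − 6·€350.00 = €7,300.00.
Then at r₁ with €350.00/mo: n₂ = −ln(1 − r₁·B/P)/ln(1+r₁) ≈ 24.60 → 25 more payments.
Total paid = 30·€350.00 + €211.33 = €10,711.33; interest = €10,711.33 − €9,400.00 = €1,311.33.

€1,311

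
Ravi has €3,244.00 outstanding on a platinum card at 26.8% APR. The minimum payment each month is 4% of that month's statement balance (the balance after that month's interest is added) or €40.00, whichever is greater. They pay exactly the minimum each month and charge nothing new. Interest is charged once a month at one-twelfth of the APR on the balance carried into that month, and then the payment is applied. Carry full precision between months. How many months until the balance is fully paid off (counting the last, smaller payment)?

100 months

Monthly rate r = 26.8%/12 = 2.23333% = 0.0223333.
While 4% of the post-interest balance exceeds €40.00, each month B ← (B·(1+r))·(1 − 0.04), i.e. B shrinks by the factor (1+r)·0.96 = 0.98144.
This holds for months 1–64. Entering month 65 the balance is €978.05; 4% of the post-interest balance is now below €40.00, so the flat €40.00 minimum applies from here.
From month 65 a fixed €40.00 at rate r clears €978.05 in 36 more payments. Total: 64 + 36 = 100 months.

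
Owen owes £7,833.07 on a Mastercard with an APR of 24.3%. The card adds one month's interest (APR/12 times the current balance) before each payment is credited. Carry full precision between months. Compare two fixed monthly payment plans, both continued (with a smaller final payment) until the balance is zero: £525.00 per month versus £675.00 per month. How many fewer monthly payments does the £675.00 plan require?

4 fewer payments

Monthly rate r = 24.3%/12 = 2.025% = 0.02025.
At £525.00/mo: n = ⌈−ln(1 − rB₀/P)/ln(1+r)⌉ = 18 payments (last £495.63); total interest = total paid − £7,833.07 = £1,587.56.
At £675.00/mo: 14 payments (last £245.64); total interest £1,187.57.
Payments saved = 18 − 14 = 4.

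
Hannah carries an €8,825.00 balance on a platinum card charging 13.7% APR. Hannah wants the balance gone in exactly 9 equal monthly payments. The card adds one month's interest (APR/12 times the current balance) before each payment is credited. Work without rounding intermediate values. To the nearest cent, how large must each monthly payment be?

Monthly rate r = 13.7%/12 = 1.14167% = 0.0114167.
Level-payment amortization: P = B₀·r / (1 − (1+r)^(−n)) = 8825.00·0.0114167 / (1 − 1.01142^(−9)).
Denominator 1 − (1+r)^(−9) = 0.0971220498.
P = 100.752 / 0.0971220498 ≈ 1037.38.

€1,037.38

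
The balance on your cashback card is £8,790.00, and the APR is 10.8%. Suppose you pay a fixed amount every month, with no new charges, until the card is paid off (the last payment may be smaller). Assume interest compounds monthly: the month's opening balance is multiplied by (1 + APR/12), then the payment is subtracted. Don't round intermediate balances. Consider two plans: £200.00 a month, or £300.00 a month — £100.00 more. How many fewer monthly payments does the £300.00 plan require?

22 fewer payments

Monthly rate r = 10.8%/12 = 0.9% = 0.009.
At £200.00/mo: n = ⌈−ln(1 − rB₀/P)/ln(1+r)⌉ = 57 payments (last £37.88); total interest = total paid − £8,790.00 = £2,447.88.
At £300.00/mo: 35 payments (last £49.96); total interest £1,459.96.
Payments saved = 57 − 35 = 22.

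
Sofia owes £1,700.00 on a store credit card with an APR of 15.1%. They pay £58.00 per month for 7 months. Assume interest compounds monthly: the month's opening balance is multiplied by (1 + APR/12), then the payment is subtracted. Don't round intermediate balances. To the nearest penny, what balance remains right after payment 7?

£1,433.86

Monthly rate r = 15.1%/12 = 1.25833% = 0.0125833.
Each month: B ← B·(1+r) − £58.00.
Month 1: interest £21.39; balance after payment £1,663.39.
Month 2: interest £20.93; balance after payment £1,626.32.
Month 3: interest £20.46; balance after payment £1,588.79.
Month 4: interest £19.99; balance after payment £1,550.78.
Month 5: interest £19.51; balance after payment £1,512.29.
Month 6: interest £19.03; balance after payment £1,473.32.
Month 7: interest £18.54; balance after payment £1,433.86.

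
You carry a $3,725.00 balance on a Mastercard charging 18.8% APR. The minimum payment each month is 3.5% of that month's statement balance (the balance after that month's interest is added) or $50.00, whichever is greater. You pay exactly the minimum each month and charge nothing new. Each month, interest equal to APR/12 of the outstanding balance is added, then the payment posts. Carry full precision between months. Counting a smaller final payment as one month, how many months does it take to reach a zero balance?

Monthly rate r = 18.8%/12 = 1.56667% = 0.0156667.
While 3.5% of the post-interest balance exceeds $50.00, each month B ← (B·(1+r))·(1 − 0.035), i.e. B shrinks by the factor (1+r)·0.965 = 0.98012.
This holds for months 1–49. Entering month 50 the balance is $1,392.43; 3.5% of the post-interest balance is now below $50.00, so the flat $50.00 minimum applies from here.
From month 50 a fixed $50.00 at rate r clears $1,392.43 in 37 more payments. Total: 49 + 37 = 86 months.

86 months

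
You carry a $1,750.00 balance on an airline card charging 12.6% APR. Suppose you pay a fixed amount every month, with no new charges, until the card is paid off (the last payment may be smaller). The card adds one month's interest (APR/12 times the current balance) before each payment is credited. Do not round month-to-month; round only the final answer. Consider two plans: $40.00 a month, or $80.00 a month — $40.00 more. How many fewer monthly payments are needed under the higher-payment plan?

34 fewer payments

Monthly rate r = 12.6%/12 = 1.05% = 0.0105.
At $40.00/mo: n = ⌈−ln(1 − rB₀/P)/ln(1+r)⌉ = 59 payments (last $35.27); total interest = total paid − $1,750.00 = $605.27.
At $80.00/mo: 25 payments (last $78.69); total interest $248.69.
Payments saved = 59 − 25 = 34.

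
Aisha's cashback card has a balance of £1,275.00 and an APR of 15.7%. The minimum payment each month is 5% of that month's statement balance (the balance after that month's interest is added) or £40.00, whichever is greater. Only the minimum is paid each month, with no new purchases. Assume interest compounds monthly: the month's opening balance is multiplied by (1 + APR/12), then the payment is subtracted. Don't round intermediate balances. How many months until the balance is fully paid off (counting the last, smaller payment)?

Monthly rate r = 15.7%/12 = 1.30833% = 0.0130833.
While 5% of the post-interest balance exceeds £40.00, each month B ← (B·(1+r))·(1 − 0.05), i.e. B shrinks by the factor (1+r)·0.95 = 0.96243.
This holds for months 1–13. Entering month 14 the balance is £775.00; 5% of the post-interest balance is now below £40.00, so the flat £40.00 minimum applies from here.
From month 14 a fixed £40.00 at rate r clears £775.00 in 23 more payments. Total: 13 + 23 = 36 months.

36 months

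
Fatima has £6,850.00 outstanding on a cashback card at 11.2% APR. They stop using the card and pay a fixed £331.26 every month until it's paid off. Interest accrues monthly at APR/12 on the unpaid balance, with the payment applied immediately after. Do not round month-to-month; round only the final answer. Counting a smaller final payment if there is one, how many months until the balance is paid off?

Monthly rate r = 11.2%/12 = 0.933333% = 0.00933333.
Recurrence: B ← B·(1+r) − £331.26.
Month 1: interest £63.93; balance after payment £6,582.67.
Month 2: interest £61.44; balance after payment £6,312.85.
Closed form: n = −ln(1 − rB₀/P)/ln(1+r) = −ln(0.807)/ln(1.00933) ≈ 23.082, so the balance reaches zero during payment 24.

24 months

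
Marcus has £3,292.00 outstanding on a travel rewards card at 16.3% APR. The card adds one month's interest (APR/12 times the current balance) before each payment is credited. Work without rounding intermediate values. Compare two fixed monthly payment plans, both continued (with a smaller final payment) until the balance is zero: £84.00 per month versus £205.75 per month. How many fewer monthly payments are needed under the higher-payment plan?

Monthly rate r = 16.3%/12 = 1.35833% = 0.0135833.
At £84.00/mo: n = ⌈−ln(1 − rB₀/P)/ln(1+r)⌉ = 57 payments (last £27.90); total interest = total paid − £3,292.00 = £1,439.90.
At £205.75/mo: 19 payments (last £33.65); total interest £445.15.
Payments saved = 57 − 19 = 38.

38 fewer payments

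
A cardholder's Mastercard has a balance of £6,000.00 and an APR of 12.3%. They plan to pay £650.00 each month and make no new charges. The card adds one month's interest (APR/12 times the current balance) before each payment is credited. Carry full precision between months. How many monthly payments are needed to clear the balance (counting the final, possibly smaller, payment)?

10 months

Monthly rate r = 12.3%/12 = 1.025% = 0.01025.
Recurrence: B ← B·(1+r) − £650.00.
Month 1: interest £61.50; balance after payment £5,411.50.
Month 2: interest £55.47; balance after payment £4,816.97.
Closed form: n = −ln(1 − rB₀/P)/ln(1+r) = −ln(0.90538)/ln(1.01025) ≈ 9.747, so the balance reaches zero during payment 10.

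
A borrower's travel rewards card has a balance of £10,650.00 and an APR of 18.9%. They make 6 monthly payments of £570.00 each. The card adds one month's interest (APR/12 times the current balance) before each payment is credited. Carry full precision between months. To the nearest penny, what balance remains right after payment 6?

£8,139.37

Monthly rate r = 18.9%/12 = 1.575% = 0.01575.
Each month: B ← B·(1+r) − £570.00.
Month 1: interest £167.74; balance after payment £10,247.74.
Month 2: interest £161.40; balance after payment £9,839.14.
Month 3: interest £154.97; balance after payment £9,424.11.
Month 4: interest £148.43; balance after payment £9,002.54.
Month 5: interest £141.79; balance after payment £8,574.33.
Month 6: interest £135.05; balance after payment £8,139.37.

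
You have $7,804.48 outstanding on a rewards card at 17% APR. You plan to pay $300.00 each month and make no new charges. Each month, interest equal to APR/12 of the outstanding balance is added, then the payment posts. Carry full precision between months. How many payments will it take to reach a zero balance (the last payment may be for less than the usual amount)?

Monthly rate r = 17%/12 = 1.41667% = 0.0141667.
Recurrence: B ← B·(1+r) − $300.00.
Month 1: interest $110.56; balance after payment $7,615.04.
Month 2: interest $107.88; balance after payment $7,422.92.
Closed form: n = −ln(1 − rB₀/P)/ln(1+r) = −ln(0.63146)/ln(1.01417) ≈ 32.681, so the balance reaches zero during payment 33.

33 months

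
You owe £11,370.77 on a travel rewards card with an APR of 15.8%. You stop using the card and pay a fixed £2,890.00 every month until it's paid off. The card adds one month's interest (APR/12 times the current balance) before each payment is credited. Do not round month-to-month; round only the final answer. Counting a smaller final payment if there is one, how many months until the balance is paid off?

Monthly rate r = 15.8%/12 = 1.31667% = 0.0131667.
Recurrence: B ← B·(1+r) − £2,890.00.
Month 1: interest £149.72; balance after payment £8,630.49.
Month 2: interest £113.63; balance after payment £5,854.12.
Month 3: interest £77.08; balance after payment £3,041.20.
Month 4: interest £40.04; balance after payment £191.24.
Month 5: interest £2.52; balance after payment £0.00.

5 payments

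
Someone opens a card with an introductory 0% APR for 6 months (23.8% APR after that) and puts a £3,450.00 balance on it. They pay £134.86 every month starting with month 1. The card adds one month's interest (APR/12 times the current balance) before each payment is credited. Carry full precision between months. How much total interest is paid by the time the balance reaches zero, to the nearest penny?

Promo months 1–6 at r₀ = 0%/12 = 0; months 7+ at r₁ = 23.8%/12 = 0.0198333.
After month 6 (no interest yet): B = £3,450.00 − 6·£134.86 = £2,640.84.
Then at r₁ with £134.86/mo: n₂ = −ln(1 − r₁·B/P)/ln(1+r₁) ≈ 25.03 → 26 more payments.
Total paid = 31·£134.86 + £4.58 = £4,185.24; interest = £4,185.24 − £3,450.00 = £735.24.

£735.24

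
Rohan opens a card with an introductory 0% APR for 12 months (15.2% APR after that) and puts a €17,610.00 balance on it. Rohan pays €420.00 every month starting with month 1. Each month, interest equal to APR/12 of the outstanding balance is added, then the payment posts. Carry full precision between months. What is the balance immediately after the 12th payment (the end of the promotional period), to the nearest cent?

Promo months 1–12 at r₀ = 0%/12 = 0; months 13+ at r₁ = 15.2%/12 = 0.0126667.
After month 12 (no interest yet): B = €17,610.00 − 12·€420.00 = €12,570.00.

€12,570.00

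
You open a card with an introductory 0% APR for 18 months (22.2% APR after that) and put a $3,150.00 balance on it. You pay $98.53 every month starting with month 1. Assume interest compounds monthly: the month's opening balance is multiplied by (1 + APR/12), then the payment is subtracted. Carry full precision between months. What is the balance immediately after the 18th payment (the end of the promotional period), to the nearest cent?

Promo months 1–18 at r₀ = 0%/12 = 0; months 19+ at r₁ = 22.2%/12 = 0.0185.
After month 18 (no interest yet): B = $3,150.00 − 18·$98.53 = $1,376.46.

$1,376.46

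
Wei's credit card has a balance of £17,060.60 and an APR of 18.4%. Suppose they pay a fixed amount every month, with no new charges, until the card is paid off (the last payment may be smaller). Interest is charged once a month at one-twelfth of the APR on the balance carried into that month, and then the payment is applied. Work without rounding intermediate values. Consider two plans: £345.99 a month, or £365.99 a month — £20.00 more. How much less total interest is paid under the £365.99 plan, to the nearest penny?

Monthly rate r = 18.4%/12 = 1.53333% = 0.0153333.
At £345.99/mo: n = ⌈−ln(1 − rB₀/P)/ln(1+r)⌉ = 93 payments (last £249.53); total interest = total paid − £17,060.60 = £15,020.01.
At £365.99/mo: 83 payments (last £160.42); total interest £13,111.00.
Interest saved = £15,020.01 − £13,111.00 = £1,909.01.

£1,909.01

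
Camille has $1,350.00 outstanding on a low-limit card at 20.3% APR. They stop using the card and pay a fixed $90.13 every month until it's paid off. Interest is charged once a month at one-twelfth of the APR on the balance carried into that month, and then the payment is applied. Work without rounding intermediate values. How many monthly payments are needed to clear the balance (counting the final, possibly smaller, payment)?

Monthly rate r = 20.3%/12 = 1.69167% = 0.0169167.
Recurrence: B ← B·(1+r) − $90.13.
Month 1: interest $22.84; balance after payment $1,282.71.
Month 2: interest $21.70; balance after payment $1,214.28.
Closed form: n = −ln(1 − rB₀/P)/ln(1+r) = −ln(0.74662)/ln(1.01692) ≈ 17.419, so the balance reaches zero during payment 18.

18 payments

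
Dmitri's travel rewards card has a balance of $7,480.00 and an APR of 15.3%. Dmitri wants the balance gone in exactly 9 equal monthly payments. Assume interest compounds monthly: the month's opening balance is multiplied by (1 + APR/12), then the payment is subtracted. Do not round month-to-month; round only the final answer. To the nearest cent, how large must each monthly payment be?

Monthly rate r = 15.3%/12 = 1.275% = 0.01275.
Level-payment amortization: P = B₀·r / (1 − (1+r)^(−n)) = 7480.00·0.01275 / (1 − 1.01275^(−9)).
Denominator 1 − (1+r)^(−9) = 0.107764018.
P = 95.37 / 0.107764018 ≈ 884.99.

$884.99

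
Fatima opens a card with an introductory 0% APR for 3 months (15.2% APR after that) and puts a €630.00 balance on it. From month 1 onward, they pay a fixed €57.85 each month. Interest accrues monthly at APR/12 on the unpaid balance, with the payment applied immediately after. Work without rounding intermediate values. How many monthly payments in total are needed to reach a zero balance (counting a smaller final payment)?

12 payments

Promo months 1–3 at r₀ = 0%/12 = 0; months 4+ at r₁ = 15.2%/12 = 0.0126667.
After month 3 (no interest yet): B = €630.00 − 3·€57.85 = €456.45.
Then at r₁ with €57.85/mo: n₂ = −ln(1 − r₁·B/P)/ln(1+r₁) ≈ 8.37 → 9 more payments.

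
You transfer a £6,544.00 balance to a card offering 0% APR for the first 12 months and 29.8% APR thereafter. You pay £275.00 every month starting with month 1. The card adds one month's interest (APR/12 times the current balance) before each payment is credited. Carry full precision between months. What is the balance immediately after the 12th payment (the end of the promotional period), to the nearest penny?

Promo months 1–12 at r₀ = 0%/12 = 0; months 13+ at r₁ = 29.8%/12 = 0.0248333.
After month 12 (no interest yet): B = £6,544.00 − 12·£275.00 = £3,244.00.

£3,244.00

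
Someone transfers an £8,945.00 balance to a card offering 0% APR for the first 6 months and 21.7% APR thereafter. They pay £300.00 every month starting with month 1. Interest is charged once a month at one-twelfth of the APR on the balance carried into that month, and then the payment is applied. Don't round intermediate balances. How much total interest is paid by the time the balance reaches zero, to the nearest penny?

£2,285.32

Promo months 1–6 at r₀ = 0%/12 = 0; months 7+ at r₁ = 21.7%/12 = 0.0180833.
After month 6 (no interest yet): B = £8,945.00 − 6·£300.00 = £7,145.00.
Then at r₁ with £300.00/mo: n₂ = −ln(1 − r₁·B/P)/ln(1+r₁) ≈ 31.43 → 32 more payments.
Total paid = 37·£300.00 + £130.32 = £11,230.32; interest = £11,230.32 − £8,945.00 = £2,285.32.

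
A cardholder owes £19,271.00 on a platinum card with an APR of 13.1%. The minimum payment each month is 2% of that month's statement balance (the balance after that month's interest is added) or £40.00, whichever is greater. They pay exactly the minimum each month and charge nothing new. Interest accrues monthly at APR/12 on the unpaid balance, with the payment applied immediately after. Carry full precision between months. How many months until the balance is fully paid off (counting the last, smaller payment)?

316 months

Monthly rate r = 13.1%/12 = 1.09167% = 0.0109167.
While 2% of the post-interest balance exceeds £40.00, each month B ← (B·(1+r))·(1 − 0.02), i.e. B shrinks by the factor (1+r)·0.98 = 0.9907.
This holds for months 1–244. Entering month 245 the balance is £1,970.67; 2% of the post-interest balance is now below £40.00, so the flat £40.00 minimum applies from here.
From month 245 a fixed £40.00 at rate r clears £1,970.67 in 72 more payments. Total: 244 + 72 = 316 months.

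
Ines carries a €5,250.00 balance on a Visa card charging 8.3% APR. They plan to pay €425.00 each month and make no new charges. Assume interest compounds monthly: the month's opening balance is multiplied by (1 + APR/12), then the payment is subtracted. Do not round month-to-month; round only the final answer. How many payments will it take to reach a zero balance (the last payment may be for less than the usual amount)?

13 payments

Monthly rate r = 8.3%/12 = 0.691667% = 0.00691667.
Recurrence: B ← B·(1+r) − €425.00.
Month 1: interest €36.31; balance after payment €4,861.31.
Month 2: interest €33.62; balance after payment €4,469.94.
Closed form: n = −ln(1 − rB₀/P)/ln(1+r) = −ln(0.91456)/ln(1.00692) ≈ 12.957, so the balance reaches zero during payment 13.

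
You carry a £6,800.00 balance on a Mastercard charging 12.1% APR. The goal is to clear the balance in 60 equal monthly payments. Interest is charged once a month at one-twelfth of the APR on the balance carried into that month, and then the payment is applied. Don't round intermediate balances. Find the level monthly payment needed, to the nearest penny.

£151.61

Monthly rate r = 12.1%/12 = 1.00833% = 0.0100833.
Level-payment amortization: P = B₀·r / (1 − (1+r)^(−n)) = 6800.00·0.0100833 / (1 − 1.01008^(−60)).
Denominator 1 − (1+r)^(−60) = 0.452268536.
P = 68.5667 / 0.452268536 ≈ 151.61.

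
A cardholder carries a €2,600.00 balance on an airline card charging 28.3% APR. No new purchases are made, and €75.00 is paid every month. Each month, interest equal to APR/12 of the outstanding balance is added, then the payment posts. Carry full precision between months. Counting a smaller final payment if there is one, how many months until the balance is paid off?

73 months

Monthly rate r = 28.3%/12 = 2.35833% = 0.0235833.
Recurrence: B ← B·(1+r) − €75.00.
Month 1: interest €61.32; balance after payment €2,586.32.
Month 2: interest €60.99; balance after payment €2,572.31.
Closed form: n = −ln(1 − rB₀/P)/ln(1+r) = −ln(0.18244)/ln(1.02358) ≈ 72.988, so the balance reaches zero during payment 73.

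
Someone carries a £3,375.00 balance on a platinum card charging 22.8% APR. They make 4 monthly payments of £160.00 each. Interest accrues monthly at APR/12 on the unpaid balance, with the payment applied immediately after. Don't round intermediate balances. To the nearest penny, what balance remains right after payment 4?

£2,980.43

Monthly rate r = 22.8%/12 = 1.9% = 0.019.
Each month: B ← B·(1+r) − £160.00.
Month 1: interest £64.12; balance after payment £3,279.12.
Month 2: interest £62.30; balance after payment £3,181.43.
Month 3: interest £60.45; balance after payment £3,081.88.
Month 4: interest £58.56; balance after payment £2,980.43.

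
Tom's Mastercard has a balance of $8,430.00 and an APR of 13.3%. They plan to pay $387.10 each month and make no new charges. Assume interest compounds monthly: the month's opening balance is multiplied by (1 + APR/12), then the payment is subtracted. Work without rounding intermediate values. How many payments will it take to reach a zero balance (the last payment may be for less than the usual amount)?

Monthly rate r = 13.3%/12 = 1.10833% = 0.0110833.
Recurrence: B ← B·(1+r) − $387.10.
Month 1: interest $93.43; balance after payment $8,136.33.
Month 2: interest $90.18; balance after payment $7,839.41.
Closed form: n = −ln(1 − rB₀/P)/ln(1+r) = −ln(0.75863)/ln(1.01108) ≈ 25.061, so the balance reaches zero during payment 26.

26 payments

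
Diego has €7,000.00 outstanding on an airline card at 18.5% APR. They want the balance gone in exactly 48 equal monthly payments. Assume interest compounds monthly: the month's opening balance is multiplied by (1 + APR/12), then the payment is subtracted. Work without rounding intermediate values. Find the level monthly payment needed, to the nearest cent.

Monthly rate r = 18.5%/12 = 1.54167% = 0.0154167.
Level-payment amortization: P = B₀·r / (1 − (1+r)^(−n)) = 7000.00·0.0154167 / (1 − 1.01542^(−48)).
Denominator 1 − (1+r)^(−48) = 0.52018458.
P = 107.917 / 0.52018458 ≈ 207.46.

€207.46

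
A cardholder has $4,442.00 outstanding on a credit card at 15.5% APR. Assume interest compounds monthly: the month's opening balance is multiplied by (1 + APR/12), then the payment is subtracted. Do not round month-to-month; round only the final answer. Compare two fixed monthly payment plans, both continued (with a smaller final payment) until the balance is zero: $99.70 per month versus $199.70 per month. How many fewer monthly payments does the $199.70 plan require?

Monthly rate r = 15.5%/12 = 1.29167% = 0.0129167.
At $99.70/mo: n = ⌈−ln(1 − rB₀/P)/ln(1+r)⌉ = 67 payments (last $75.98); total interest = total paid − $4,442.00 = $2,214.18.
At $199.70/mo: 27 payments (last $78.51); total interest $828.71.
Payments saved = 67 − 27 = 40.

40 fewer payments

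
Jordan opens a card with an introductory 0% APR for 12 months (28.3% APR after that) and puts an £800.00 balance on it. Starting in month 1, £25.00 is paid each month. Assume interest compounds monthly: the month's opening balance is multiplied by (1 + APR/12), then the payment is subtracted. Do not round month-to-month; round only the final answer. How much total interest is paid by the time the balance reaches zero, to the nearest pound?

Promo months 1–12 at r₀ = 0%/12 = 0; months 13+ at r₁ = 28.3%/12 = 0.0235833.
After month 12 (no interest yet): B = £800.00 − 12·£25.00 = £500.00.
Then at r₁ with £25.00/mo: n₂ = −ln(1 − r₁·B/P)/ln(1+r₁) ≈ 27.37 → 28 more payments.
Total paid = 39·£25.00 + £9.37 = £984.37; interest = £984.37 − £800.00 = £184.37.

£184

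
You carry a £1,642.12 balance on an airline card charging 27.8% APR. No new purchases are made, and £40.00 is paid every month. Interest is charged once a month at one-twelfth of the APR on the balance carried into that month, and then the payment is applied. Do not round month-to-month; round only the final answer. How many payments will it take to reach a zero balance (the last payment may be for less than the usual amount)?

Monthly rate r = 27.8%/12 = 2.31667% = 0.0231667.
Recurrence: B ← B·(1+r) − £40.00.
Month 1: interest £38.04; balance after payment £1,640.16.
Month 2: interest £38.00; balance after payment £1,638.16.
Closed form: n = −ln(1 − rB₀/P)/ln(1+r) = −ln(0.048939)/ln(1.02317) ≈ 131.741, so the balance reaches zero during payment 132.

132 payments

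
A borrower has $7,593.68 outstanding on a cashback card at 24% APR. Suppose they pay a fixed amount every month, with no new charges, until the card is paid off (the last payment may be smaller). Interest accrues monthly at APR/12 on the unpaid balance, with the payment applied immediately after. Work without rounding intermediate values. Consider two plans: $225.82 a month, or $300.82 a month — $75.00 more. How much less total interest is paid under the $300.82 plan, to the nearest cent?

Monthly rate r = 24%/12 = 2% = 0.02.
At $225.82/mo: n = ⌈−ln(1 − rB₀/P)/ln(1+r)⌉ = 57 payments (last $85.49); total interest = total paid − $7,593.68 = $5,137.73.
At $300.82/mo: 36 payments (last $150.13); total interest $3,085.15.
Interest saved = $5,137.73 − $3,085.15 = $2,052.58.

$2,052.58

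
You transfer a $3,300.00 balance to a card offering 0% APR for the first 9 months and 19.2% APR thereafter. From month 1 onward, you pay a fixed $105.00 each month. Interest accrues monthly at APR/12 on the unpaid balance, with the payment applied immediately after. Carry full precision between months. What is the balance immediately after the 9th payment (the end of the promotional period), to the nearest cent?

Promo months 1–9 at r₀ = 0%/12 = 0; months 10+ at r₁ = 19.2%/12 = 0.016.
After month 9 (no interest yet): B = $3,300.00 − 9·$105.00 = $2,355.00.

$2,355.00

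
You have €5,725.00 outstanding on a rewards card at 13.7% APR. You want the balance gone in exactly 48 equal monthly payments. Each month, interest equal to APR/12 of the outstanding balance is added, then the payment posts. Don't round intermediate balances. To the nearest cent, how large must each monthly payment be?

€155.58

Monthly rate r = 13.7%/12 = 1.14167% = 0.0114167.
Level-payment amortization: P = B₀·r / (1 − (1+r)^(−n)) = 5725.00·0.0114167 / (1 − 1.01142^(−48)).
Denominator 1 − (1+r)^(−48) = 0.420097585.
P = 65.3604 / 0.420097585 ≈ 155.58.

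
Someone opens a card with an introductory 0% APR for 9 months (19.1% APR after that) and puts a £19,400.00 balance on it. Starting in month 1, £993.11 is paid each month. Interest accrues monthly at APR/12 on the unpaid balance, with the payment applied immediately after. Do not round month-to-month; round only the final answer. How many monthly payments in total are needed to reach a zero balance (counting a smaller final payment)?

Promo months 1–9 at r₀ = 0%/12 = 0; months 10+ at r₁ = 19.1%/12 = 0.0159167.
After month 9 (no interest yet): B = £19,400.00 − 9·£993.11 = £10,462.01.
Then at r₁ with £993.11/mo: n₂ = −ln(1 − r₁·B/P)/ln(1+r₁) ≈ 11.62 → 12 more payments.

21 payments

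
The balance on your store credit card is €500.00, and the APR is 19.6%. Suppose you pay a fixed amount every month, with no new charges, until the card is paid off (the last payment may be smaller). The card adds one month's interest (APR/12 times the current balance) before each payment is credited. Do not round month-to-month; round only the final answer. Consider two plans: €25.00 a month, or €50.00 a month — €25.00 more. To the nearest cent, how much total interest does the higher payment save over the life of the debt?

Monthly rate r = 19.6%/12 = 1.63333% = 0.0163333.
At €25.00/mo: n = ⌈−ln(1 − rB₀/P)/ln(1+r)⌉ = 25 payments (last €10.36); total interest = total paid − €500.00 = €110.36.
At €50.00/mo: 12 payments (last €0.36); total interest €50.36.
Interest saved = €110.36 − €50.36 = €60.00.

€60.00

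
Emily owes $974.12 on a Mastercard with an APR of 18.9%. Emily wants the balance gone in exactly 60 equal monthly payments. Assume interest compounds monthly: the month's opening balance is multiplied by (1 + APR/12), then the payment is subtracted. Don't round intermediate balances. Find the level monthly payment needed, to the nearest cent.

$25.22

Monthly rate r = 18.9%/12 = 1.575% = 0.01575.
Level-payment amortization: P = B₀·r / (1 − (1+r)^(−n)) = 974.12·0.01575 / (1 − 1.01575^(−60)).
Denominator 1 − (1+r)^(−60) = 0.608447375.
P = 15.3424 / 0.608447375 ≈ 25.22.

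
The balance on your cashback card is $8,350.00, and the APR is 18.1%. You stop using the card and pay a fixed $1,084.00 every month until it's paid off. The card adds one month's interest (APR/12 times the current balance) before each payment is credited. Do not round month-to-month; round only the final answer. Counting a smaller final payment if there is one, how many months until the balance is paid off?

9 payments

Monthly rate r = 18.1%/12 = 1.50833% = 0.0150833.
Recurrence: B ← B·(1+r) − $1,084.00.
Month 1: interest $125.95; balance after payment $7,391.95.
Month 2: interest $111.50; balance after payment $6,419.44.
Closed form: n = −ln(1 − rB₀/P)/ln(1+r) = −ln(0.88381)/ln(1.01508) ≈ 8.250, so the balance reaches zero during payment 9.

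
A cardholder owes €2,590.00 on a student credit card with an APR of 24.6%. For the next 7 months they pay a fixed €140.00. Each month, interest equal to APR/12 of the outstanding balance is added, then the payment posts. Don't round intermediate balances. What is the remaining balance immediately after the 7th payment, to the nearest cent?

Monthly rate r = 24.6%/12 = 2.05% = 0.0205.
Each month: B ← B·(1+r) − €140.00.
Month 1: interest €53.09; balance after payment €2,503.09.
Month 2: interest €51.31; balance after payment €2,414.41.
Month 3: interest €49.50; balance after payment €2,323.90.
Month 4: interest €47.64; balance after payment €2,231.54.
Month 5: interest €45.75; balance after payment €2,137.29.
Month 6: interest €43.81; balance after payment €2,041.10.
Month 7: interest €41.84; balance after payment €1,942.95.

€1,942.95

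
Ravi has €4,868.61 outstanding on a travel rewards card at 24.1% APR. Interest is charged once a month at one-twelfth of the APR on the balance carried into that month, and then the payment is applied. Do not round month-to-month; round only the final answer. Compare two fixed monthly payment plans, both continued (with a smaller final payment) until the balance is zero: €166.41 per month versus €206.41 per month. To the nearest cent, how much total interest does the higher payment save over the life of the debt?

€749.04

Monthly rate r = 24.1%/12 = 2.00833% = 0.0200833.
At €166.41/mo: n = ⌈−ln(1 − rB₀/P)/ln(1+r)⌉ = 45 payments (last €90.66); total interest = total paid − €4,868.61 = €2,544.09.
At €206.41/mo: 33 payments (last €58.54); total interest €1,795.05.
Interest saved = €2,544.09 − €1,795.05 = €749.04.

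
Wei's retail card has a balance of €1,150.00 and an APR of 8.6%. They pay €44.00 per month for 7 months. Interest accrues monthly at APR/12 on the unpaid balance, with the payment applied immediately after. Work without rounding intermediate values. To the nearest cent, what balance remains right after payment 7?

Monthly rate r = 8.6%/12 = 0.716667% = 0.00716667.
Each month: B ← B·(1+r) − €44.00.
Month 1: interest €8.24; balance after payment €1,114.24.
Month 2: interest €7.99; balance after payment €1,078.23.
Month 3: interest €7.73; balance after payment €1,041.95.
Month 4: interest €7.47; balance after payment €1,005.42.
Month 5: interest €7.21; balance after payment €968.63.
Month 6: interest €6.94; balance after payment €931.57.
Month 7: interest €6.68; balance after payment €894.25.

€894.25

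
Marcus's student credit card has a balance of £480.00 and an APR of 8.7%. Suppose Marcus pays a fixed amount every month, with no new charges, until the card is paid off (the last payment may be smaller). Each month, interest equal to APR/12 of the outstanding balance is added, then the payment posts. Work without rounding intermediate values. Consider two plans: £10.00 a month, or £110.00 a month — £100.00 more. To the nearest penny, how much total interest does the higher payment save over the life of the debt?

Monthly rate r = 8.7%/12 = 0.725% = 0.00725.
At £10.00/mo: n = ⌈−ln(1 − rB₀/P)/ln(1+r)⌉ = 60 payments (last £2.09); total interest = total paid − £480.00 = £112.09.
At £110.00/mo: 5 payments (last £49.62); total interest £9.62.
Interest saved = £112.09 − £9.62 = £102.47.

£102.47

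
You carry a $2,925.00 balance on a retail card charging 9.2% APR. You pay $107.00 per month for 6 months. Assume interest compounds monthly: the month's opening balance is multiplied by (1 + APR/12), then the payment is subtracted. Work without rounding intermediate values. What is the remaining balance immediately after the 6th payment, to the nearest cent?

$2,407.72

Monthly rate r = 9.2%/12 = 0.766667% = 0.00766667.
Each month: B ← B·(1+r) − $107.00.
Month 1: interest $22.42; balance after payment $2,840.43.
Month 2: interest $21.78; balance after payment $2,755.20.
Month 3: interest $21.12; balance after payment $2,669.32.
Month 4: interest $20.46; balance after payment $2,582.79.
Month 5: interest $19.80; balance after payment $2,495.59.
Month 6: interest $19.13; balance after payment $2,407.72.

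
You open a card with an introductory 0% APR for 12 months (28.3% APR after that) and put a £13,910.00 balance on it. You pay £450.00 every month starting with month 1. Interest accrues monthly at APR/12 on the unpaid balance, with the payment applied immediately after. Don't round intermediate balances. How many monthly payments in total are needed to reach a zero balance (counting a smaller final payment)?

38 months

Promo months 1–12 at r₀ = 0%/12 = 0; months 13+ at r₁ = 28.3%/12 = 0.0235833.
After month 12 (no interest yet): B = £13,910.00 − 12·£450.00 = £8,510.00.
Then at r₁ with £450.00/mo: n₂ = −ln(1 − r₁·B/P)/ln(1+r₁) ≈ 25.34 → 26 more payments.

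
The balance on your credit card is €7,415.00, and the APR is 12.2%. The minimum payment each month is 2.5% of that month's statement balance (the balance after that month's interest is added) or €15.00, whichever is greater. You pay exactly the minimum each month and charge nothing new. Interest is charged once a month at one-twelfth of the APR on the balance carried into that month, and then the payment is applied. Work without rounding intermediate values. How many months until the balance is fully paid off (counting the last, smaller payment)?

Monthly rate r = 12.2%/12 = 1.01667% = 0.0101667.
While 2.5% of the post-interest balance exceeds €15.00, each month B ← (B·(1+r))·(1 − 0.025), i.e. B shrinks by the factor (1+r)·0.975 = 0.98491.
This holds for months 1–167. Entering month 168 the balance is €585.49; 2.5% of the post-interest balance is now below €15.00, so the flat €15.00 minimum applies from here.
From month 168 a fixed €15.00 at rate r clears €585.49 in 50 more payments. Total: 167 + 50 = 217 months.

217 months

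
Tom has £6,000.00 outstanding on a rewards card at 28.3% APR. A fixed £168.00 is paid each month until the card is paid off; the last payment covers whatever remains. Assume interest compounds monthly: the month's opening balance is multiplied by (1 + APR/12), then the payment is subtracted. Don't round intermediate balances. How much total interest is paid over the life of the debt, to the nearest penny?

£7,311.02

Monthly rate r = 28.3%/12 = 2.35833% = 0.0235833.
Payoff takes n = ⌈−ln(1 − rB₀/P)/ln(1+r)⌉ = ⌈79.230⌉ = 80 payments; the last is £39.02.
Total paid = 79·£168.00 + £39.02 = £13,311.02.
Total interest = total paid − principal = £13,311.02 − £6,000.00 = £7,311.02.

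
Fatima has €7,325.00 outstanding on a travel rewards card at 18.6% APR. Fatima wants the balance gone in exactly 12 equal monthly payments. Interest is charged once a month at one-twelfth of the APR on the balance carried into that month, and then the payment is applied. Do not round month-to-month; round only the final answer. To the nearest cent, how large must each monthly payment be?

Monthly rate r = 18.6%/12 = 1.55% = 0.0155.
Level-payment amortization: P = B₀·r / (1 − (1+r)^(−n)) = 7325.00·0.0155 / (1 − 1.0155^(−12)).
Denominator 1 − (1+r)^(−12) = 0.168540945.
P = 113.538 / 0.168540945 ≈ 673.65.

€673.65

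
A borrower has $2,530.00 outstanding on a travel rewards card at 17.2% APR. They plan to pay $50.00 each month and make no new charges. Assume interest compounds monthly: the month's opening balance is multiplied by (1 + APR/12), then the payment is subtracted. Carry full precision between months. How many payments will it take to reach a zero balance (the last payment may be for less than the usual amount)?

Monthly rate r = 17.2%/12 = 1.43333% = 0.0143333.
Recurrence: B ← B·(1+r) − $50.00.
Month 1: interest $36.26; balance after payment $2,516.26.
Month 2: interest $36.07; balance after payment $2,502.33.
Closed form: n = −ln(1 − rB₀/P)/ln(1+r) = −ln(0.27473)/ln(1.01433) ≈ 90.781, so the balance reaches zero during payment 91.

91 payments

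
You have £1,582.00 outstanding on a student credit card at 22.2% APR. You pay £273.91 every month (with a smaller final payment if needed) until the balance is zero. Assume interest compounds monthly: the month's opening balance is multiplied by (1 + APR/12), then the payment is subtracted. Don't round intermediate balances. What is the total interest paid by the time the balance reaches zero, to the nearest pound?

Monthly rate r = 22.2%/12 = 1.85% = 0.0185.
Payoff takes n = ⌈−ln(1 − rB₀/P)/ln(1+r)⌉ = ⌈6.164⌉ = 7 payments; the last is £45.38.
Total paid = 6·£273.91 + £45.38 = £1,688.84.
Total interest = total paid − principal = £1,688.84 − £1,582.00 = £106.84.

£107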